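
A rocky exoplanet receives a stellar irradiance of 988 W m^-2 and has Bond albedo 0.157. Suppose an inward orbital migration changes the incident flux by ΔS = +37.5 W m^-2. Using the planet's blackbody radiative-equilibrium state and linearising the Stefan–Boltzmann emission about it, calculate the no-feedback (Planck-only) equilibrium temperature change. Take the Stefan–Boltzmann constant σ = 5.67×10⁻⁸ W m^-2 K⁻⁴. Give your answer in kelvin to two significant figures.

Reference equilibrium: T_e = [S(1−α)/(4σ)]^(1/4) = 246.2 K.
Only a fraction (1−α) is absorbed and it's spread over 4πR², so ΔF = (1−α)ΔS/4 = 7.903 W m^-2.
Planck response: λ_P = 4σT_e³ = 4·5.67×10⁻⁸·(246.2)³ = 3.383 W m^-2/K.
Hence the no-feedback warming is ΔF/(4σT_e³) = 2.34 K.

2.3 kelvin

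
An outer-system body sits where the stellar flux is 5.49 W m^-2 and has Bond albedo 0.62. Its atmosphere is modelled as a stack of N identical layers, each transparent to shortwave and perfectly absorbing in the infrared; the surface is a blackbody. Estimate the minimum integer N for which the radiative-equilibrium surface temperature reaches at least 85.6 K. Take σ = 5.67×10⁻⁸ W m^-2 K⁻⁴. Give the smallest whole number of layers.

5

Top-of-atmosphere balance: σT_e⁴ = S(1−α)/4 = 0.5216 W m^-2 → T_e = 55.07 K.
T_s = (N+1)^(1/4)·T_e ≥ 85.6 K requires N+1 ≥ (T_s/T_e)⁴ = (85.6/55.07)⁴ = 5.837.
The minimum whole number is N = 5.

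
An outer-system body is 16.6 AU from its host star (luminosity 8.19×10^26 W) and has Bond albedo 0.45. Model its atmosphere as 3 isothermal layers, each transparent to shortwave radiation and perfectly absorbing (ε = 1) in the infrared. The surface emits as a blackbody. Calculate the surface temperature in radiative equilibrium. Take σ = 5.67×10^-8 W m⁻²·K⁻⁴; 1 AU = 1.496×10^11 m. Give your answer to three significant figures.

101 K

d = 16.6 × 1.496×10^11 m = 2.483×10^12 m.
S = L/(4πd²) = 10.57 W m⁻².
The effective emission temperature is T_e = [S(1−α)/(4σ)]^¼ = 71.15 K.
For an N-layer opaque stack, T_s⁴ = (N+1)T_e⁴, hence T_s = (4)^(1/4)×71.15 K = 100.6 K.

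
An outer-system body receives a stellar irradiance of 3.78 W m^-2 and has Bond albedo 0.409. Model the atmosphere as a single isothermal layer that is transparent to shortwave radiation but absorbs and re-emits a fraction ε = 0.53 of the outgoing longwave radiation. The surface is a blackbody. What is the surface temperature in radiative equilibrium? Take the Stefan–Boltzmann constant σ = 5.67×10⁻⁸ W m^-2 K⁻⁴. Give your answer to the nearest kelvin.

61 K

Effective emission temperature (TOA balance): σT_e⁴ = S(1−α)/4 = 0.5585 W m^-2 → T_e = 56.02 K.
The surface balance (absorbed SW + ε·downward IR = σT_s⁴) with T_a⁴ = T_s⁴/2 reduces to T_s = T_e·[2/(2−ε)]^¼ = 60.50 K.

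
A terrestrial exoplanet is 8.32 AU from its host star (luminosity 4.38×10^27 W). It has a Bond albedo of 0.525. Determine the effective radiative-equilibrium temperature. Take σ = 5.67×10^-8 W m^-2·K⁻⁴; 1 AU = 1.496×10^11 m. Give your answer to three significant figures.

147 K

d = 8.32 × 1.496×10^11 m = 1.245×10^12 m.
Spreading L over a sphere of radius d: S = 4.38×10^27/(4π·1.24×10^12²) = 225.0 W m^-2.
Averaging over the sphere, the absorbed flux is S(1−α)/4 = 26.72 W m^-2.
Balancing against σT⁴: T = (26.72/5.67×10⁻⁸)^(1/4) = 147.3 K.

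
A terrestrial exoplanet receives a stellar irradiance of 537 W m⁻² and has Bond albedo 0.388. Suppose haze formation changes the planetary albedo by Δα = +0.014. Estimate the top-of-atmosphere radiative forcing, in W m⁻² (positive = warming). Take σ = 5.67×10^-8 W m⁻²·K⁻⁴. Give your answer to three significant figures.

ΔF = −(S/4)Δα = −(537.0/4)×(+0.014) = -1.879 W m⁻².

-1.88 W m⁻²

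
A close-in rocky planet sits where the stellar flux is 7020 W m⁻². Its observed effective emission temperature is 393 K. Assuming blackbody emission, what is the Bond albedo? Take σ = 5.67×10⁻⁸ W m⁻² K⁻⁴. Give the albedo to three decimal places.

0.229

Rearranging the radiative balance, α = 1 − 4σT⁴/S.
4σT⁴ = 4·5.67×10⁻⁸·(393)⁴ = 5410 W m⁻².
1−α = 5410/7020 = 0.7707, so α = 0.2293.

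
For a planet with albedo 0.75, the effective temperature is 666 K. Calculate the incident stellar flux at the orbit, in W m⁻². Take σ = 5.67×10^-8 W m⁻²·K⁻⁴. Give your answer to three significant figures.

1.78×10^5 W m⁻²

Invert the energy balance for S: S = 4σT⁴/(1−α).
σT⁴ = 5.67×10⁻⁸·(666)⁴ = 11160 W m⁻².
S = 4·11160/0.25 = 1.785×10^5 W m⁻².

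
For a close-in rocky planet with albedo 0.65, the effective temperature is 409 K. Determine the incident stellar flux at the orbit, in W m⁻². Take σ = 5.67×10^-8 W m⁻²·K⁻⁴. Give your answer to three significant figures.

18100 W m⁻²

From S(1−α)/4 = σT⁴: S = 4σT⁴/(1−α).
The emitted flux is σT⁴ = 1587 W m⁻².
So S = 4×1587/(1−0.65) = 18130 W m⁻².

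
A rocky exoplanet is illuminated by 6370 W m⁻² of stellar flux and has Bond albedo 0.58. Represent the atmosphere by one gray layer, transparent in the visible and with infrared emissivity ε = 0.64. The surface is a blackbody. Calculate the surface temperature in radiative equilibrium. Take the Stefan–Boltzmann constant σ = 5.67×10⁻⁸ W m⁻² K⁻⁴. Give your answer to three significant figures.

Effective emission temperature (TOA balance): σT_e⁴ = S(1−α)/4 = 668.9 W m⁻² → T_e = 329.6 K.
Surface balance with a leaky layer gives σT_s⁴ = σT_e⁴·2/(2−ε), so T_s = T_e·[2/(2−0.64)]^(1/4) = 362.9 K.

363 K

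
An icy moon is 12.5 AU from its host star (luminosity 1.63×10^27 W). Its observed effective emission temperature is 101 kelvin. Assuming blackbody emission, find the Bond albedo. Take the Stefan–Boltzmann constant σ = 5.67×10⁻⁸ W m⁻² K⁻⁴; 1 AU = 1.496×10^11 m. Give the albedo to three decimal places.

Orbital distance: d = 12.5 AU = 1.870×10^12 m.
Spreading L over a sphere of radius d: S = 1.63×10^27/(4π·1.87×10^12²) = 37.09 W m⁻².
Rearranging the radiative balance, α = 1 − 4σT⁴/S.
σT⁴ = 5.900 W m⁻², so 4σT⁴ = 23.60 W m⁻².
1−α = 23.60/37.09 = 0.6363, so α = 0.3637.

0.364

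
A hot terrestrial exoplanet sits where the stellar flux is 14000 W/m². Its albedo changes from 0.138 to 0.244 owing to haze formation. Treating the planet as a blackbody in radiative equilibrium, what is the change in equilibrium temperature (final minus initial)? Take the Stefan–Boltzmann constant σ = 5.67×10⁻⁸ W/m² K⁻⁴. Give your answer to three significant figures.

With α = 0.138, T₁ = 480.3 K.
Final:   T₂ = [S(1−0.244)/(4σ)]^(1/4) = 464.8 K.
ΔT = T₂ − T₁ = -15.50 K.

-15.5 kelvin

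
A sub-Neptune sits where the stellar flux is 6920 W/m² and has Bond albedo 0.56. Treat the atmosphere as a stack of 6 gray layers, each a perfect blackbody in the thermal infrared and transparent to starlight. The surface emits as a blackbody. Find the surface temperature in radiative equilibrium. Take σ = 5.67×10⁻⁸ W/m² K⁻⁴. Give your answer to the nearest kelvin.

554 K

OLR = S(1−α)/4 = 761.2 W/m²; the top layer radiates at T_e = 340.4 K.
With N = 6 opaque layers, T_s = (N+1)^(1/4)·T_e = 7^(1/4)·340.4 = 553.7 K.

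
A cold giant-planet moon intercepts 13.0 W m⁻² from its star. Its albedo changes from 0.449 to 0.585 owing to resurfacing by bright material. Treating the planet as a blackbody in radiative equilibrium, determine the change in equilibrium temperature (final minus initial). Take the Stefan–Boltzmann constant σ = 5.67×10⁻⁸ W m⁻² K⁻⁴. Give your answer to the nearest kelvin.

-5 K

With α = 0.449, T₁ = 74.97 K.
With α = 0.585, T₂ = 69.84 K.
ΔT = T₂ − T₁ = -5.129 K.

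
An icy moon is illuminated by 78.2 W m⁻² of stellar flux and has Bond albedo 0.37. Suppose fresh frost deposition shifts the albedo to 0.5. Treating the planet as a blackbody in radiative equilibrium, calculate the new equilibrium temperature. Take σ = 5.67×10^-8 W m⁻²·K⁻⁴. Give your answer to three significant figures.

With the new albedo, S(1−α₂)/4 = 9.775 W m⁻², so T₂ = 114.6 K.

115 kelvin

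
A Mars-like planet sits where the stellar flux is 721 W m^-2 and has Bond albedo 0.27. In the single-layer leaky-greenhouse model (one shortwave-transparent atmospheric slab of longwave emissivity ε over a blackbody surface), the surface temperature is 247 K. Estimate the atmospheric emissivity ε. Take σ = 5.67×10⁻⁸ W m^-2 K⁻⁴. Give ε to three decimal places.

Effective temperature: T_e = [S(1−α)/(4σ)]^(1/4) = 219.5 K.
Since (2−ε)/2 = (T_e/T_s)⁴ = 0.6235, ε = 0.7530.

0.753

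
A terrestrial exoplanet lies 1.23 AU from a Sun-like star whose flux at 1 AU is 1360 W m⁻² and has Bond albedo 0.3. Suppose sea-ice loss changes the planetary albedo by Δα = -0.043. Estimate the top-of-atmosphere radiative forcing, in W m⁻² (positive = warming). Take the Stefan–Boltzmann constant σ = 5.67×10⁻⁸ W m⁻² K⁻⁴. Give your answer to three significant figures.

9.66 W m⁻²

Flux at the orbit: S = 1360/(1.23)² = 898.9 W m⁻².
ΔF = −(S/4)Δα = −(898.9/4)×(-0.043) = 9.664 W m⁻².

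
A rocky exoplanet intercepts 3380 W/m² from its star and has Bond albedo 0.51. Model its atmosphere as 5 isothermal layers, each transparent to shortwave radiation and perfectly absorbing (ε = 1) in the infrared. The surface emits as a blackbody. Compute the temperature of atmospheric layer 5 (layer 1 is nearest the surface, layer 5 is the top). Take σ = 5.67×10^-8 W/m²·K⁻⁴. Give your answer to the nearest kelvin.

The effective emission temperature is T_e = [S(1−α)/(4σ)]^¼ = 292.3 K.
In the N-layer model, layer k (counted from the surface) has T_k = (N+1−k)^(1/4)·T_e.
T_5 = (1)^(1/4)·292.3 = 292.3 K.

292 K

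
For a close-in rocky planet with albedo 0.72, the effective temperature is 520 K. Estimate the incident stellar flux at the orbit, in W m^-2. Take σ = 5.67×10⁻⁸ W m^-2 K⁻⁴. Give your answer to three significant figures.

59200 W m^-2

From S(1−α)/4 = σT⁴: S = 4σT⁴/(1−α).
σT⁴ = 5.67×10⁻⁸·(520)⁴ = 4146 W m^-2.
So S = 4×4146/(1−0.72) = 59220 W m^-2.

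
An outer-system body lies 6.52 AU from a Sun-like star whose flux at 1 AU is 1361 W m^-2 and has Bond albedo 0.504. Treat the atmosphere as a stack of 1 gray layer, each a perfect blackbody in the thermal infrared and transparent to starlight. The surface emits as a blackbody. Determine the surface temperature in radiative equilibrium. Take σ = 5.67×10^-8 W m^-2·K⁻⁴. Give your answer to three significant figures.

109 K

By the inverse-square law, S = 1361/6.52² = 32.02 W m^-2.
The effective emission temperature is T_e = [S(1−α)/(4σ)]^¼ = 91.47 K.
Layer-by-layer balance gives σT_s⁴ = (N+1)σT_e⁴, so T_s = 2^¼·91.47 = 108.8 K.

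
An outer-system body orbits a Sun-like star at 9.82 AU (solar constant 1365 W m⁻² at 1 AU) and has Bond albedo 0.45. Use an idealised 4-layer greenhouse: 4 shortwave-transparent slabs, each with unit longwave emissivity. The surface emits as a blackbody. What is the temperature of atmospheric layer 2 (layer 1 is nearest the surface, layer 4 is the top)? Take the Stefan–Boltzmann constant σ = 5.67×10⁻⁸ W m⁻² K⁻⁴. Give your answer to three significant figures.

101 K

Irradiance scales as 1/d², so S = 1365 W m⁻² × (1/9.82)² = 14.15 W m⁻².
OLR = S(1−α)/4 = 1.946 W m⁻²; the top layer radiates at T_e = 76.54 K.
Each opaque layer satisfies 2T_j⁴ = T_{j−1}⁴ + T_{j+1}⁴, giving T_k⁴ = (N+1−k)T_e⁴.
T_2 = (3)^(1/4)·76.54 = 100.7 K.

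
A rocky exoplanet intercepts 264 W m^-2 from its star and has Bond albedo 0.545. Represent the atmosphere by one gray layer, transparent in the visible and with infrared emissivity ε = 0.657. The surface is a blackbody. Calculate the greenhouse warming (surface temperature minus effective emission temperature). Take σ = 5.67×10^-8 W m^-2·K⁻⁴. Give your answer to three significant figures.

15.9 K

At the top of the atmosphere, σT_e⁴ = S(1−α)/4 = 30.03 W m^-2, giving T_e = 151.7 K.
Surface balance with a leaky layer gives σT_s⁴ = σT_e⁴·2/(2−ε), so T_s = T_e·[2/(2−0.657)]^(1/4) = 167.6 K.
The atmosphere warms the surface by 15.88 K.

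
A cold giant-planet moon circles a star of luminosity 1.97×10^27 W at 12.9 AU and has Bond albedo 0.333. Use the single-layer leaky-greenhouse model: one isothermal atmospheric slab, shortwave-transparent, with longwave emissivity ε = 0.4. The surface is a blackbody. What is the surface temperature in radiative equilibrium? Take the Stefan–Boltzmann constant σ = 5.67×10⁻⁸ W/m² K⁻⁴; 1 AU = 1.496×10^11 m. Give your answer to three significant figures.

112 kelvin

Orbital distance: d = 12.9 AU = 1.930×10^12 m.
S = L/(4πd²) = 42.09 W/m².
Effective emission temperature (TOA balance): σT_e⁴ = S(1−α)/4 = 7.019 W/m² → T_e = 105.5 K.
Surface balance with a leaky layer gives σT_s⁴ = σT_e⁴·2/(2−ε), so T_s = T_e·[2/(2−0.4)]^(1/4) = 111.5 K.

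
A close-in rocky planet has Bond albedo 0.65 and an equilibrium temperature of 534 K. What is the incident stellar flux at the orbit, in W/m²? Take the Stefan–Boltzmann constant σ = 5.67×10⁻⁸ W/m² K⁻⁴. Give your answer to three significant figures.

Invert the energy balance for S: S = 4σT⁴/(1−α).
The emitted flux is σT⁴ = 4611 W/m².
So S = 4×4611/(1−0.65) = 52690 W/m².

52700 W/m²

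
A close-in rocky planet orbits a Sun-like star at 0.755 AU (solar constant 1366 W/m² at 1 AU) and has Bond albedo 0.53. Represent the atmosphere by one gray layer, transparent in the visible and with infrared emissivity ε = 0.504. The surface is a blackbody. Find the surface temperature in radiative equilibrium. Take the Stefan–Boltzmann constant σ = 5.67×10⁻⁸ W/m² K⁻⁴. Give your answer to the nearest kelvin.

By the inverse-square law, S = 1366/0.755² = 2396 W/m².
Effective emission temperature (TOA balance): σT_e⁴ = S(1−α)/4 = 281.6 W/m² → T_e = 265.5 K.
Surface balance with a leaky layer gives σT_s⁴ = σT_e⁴·2/(2−ε), so T_s = T_e·[2/(2−0.504)]^(1/4) = 285.4 K.

285 K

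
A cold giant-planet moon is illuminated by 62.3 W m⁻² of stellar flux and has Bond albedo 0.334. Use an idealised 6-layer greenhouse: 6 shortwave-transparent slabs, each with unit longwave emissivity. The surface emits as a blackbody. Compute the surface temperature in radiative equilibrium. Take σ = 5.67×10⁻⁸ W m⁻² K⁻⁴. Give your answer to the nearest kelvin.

The effective emission temperature is T_e = [S(1−α)/(4σ)]^¼ = 116.3 K.
Layer-by-layer balance gives σT_s⁴ = (N+1)σT_e⁴, so T_s = 7^¼·116.3 = 189.2 K.

189 K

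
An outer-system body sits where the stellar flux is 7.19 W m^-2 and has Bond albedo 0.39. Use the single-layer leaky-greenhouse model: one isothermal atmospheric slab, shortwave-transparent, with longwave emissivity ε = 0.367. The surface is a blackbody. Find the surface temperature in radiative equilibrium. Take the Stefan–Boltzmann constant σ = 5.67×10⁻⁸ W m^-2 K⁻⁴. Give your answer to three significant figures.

69.8 kelvin

Effective emission temperature (TOA balance): σT_e⁴ = S(1−α)/4 = 1.096 W m^-2 → T_e = 66.31 K.
The surface balance (absorbed SW + ε·downward IR = σT_s⁴) with T_a⁴ = T_s⁴/2 reduces to T_s = T_e·[2/(2−ε)]^¼ = 69.76 K.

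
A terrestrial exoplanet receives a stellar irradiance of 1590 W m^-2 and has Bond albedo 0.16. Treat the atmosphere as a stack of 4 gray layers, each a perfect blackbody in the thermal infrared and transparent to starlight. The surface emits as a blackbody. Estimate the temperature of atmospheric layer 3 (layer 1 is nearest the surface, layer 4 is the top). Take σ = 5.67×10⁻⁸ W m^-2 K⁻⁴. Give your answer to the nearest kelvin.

329 K

OLR = S(1−α)/4 = 333.9 W m^-2; the top layer radiates at T_e = 277.0 K.
In the N-layer model, layer k (counted from the surface) has T_k = (N+1−k)^(1/4)·T_e.
With k = 3: T_3 = (4+1−3)^¼·277.0 K = 329.4 K.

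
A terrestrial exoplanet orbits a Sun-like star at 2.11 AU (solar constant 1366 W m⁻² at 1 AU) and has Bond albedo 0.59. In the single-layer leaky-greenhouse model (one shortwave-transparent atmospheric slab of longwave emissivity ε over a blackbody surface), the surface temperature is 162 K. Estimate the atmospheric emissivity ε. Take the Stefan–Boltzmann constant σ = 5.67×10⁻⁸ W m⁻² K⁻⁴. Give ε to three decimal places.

0.389

Flux at the orbit: S = 1366/(2.11)² = 306.8 W m⁻².
TOA balance gives T_e = 153.5 K.
Since (2−ε)/2 = (T_e/T_s)⁴ = 0.8053, ε = 0.3894.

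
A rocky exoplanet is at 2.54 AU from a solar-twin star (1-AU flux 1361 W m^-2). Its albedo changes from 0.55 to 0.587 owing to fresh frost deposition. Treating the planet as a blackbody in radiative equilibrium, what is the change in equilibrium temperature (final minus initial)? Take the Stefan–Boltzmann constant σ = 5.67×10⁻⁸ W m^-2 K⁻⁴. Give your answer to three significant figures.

Irradiance scales as 1/d², so S = 1361 W m^-2 × (1/2.54)² = 211.0 W m^-2.
Initial: T₁ = [S(1−0.55)/(4σ)]^(1/4) = 143.0 K.
With α = 0.587, T₂ = 140.0 K.
Change: 140.0 − 143.0 = -3.035 K.

-3.04 kelvin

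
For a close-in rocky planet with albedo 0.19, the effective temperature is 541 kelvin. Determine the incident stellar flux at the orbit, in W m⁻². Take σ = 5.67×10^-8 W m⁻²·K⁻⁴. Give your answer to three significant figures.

From S(1−α)/4 = σT⁴: S = 4σT⁴/(1−α).
The emitted flux is σT⁴ = 4857 W m⁻².
So S = 4×4857/(1−0.19) = 23990 W m⁻².

24000 W m⁻²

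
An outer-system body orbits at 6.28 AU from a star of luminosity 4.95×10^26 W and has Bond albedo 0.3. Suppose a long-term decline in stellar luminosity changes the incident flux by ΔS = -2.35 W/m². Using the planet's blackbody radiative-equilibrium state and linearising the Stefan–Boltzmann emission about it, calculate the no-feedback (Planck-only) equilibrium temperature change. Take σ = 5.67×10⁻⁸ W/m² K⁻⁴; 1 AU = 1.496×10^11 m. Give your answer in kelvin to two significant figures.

-1.4 K

d = 6.28 × 1.496×10^11 m = 9.395×10^11 m.
S = L/(4πd²) = 44.63 W/m².
Reference equilibrium: T_e = [S(1−α)/(4σ)]^(1/4) = 108.3 K.
Only a fraction (1−α) is absorbed and it's spread over 4πR², so ΔF = (1−α)ΔS/4 = -0.4113 W/m².
Planck response: λ_P = 4σT_e³ = 4·5.67×10⁻⁸·(108.3)³ = 0.2884 W/m²/K.
So ΔT₀ = -0.4113/0.2884 = -1.43 K.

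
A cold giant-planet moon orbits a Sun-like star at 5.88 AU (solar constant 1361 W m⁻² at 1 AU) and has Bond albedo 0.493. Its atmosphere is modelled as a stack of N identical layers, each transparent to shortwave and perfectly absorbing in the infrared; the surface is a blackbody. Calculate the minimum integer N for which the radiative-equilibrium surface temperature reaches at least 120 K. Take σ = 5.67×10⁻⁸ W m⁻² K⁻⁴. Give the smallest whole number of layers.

2

By the inverse-square law, S = 1361/5.88² = 39.36 W m⁻².
Top-of-atmosphere balance: σT_e⁴ = S(1−α)/4 = 4.989 W m⁻² → T_e = 96.85 K.
T_s = (N+1)^(1/4)·T_e ≥ 120 K requires N+1 ≥ (T_s/T_e)⁴ = (120/96.85)⁴ = 2.356.
The minimum whole number is N = 2.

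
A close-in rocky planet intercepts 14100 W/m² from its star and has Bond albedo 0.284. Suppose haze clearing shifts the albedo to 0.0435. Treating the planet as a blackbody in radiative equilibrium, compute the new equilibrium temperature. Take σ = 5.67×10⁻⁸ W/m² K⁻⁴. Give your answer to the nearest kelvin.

494 K

T₂ = [S(1−α₂)/(4σ)]^(1/4) = [14100·0.957/(4σ)]^(1/4) = 493.8 K.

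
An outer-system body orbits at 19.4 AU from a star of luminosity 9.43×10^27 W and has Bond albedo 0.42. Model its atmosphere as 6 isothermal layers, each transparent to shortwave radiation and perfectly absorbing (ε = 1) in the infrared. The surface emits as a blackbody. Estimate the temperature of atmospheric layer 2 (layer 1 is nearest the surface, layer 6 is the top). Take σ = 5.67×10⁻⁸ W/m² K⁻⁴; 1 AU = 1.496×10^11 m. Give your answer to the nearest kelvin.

Orbital distance: d = 19.4 AU = 2.902×10^12 m.
Spreading L over a sphere of radius d: S = 9.43×10^27/(4π·2.90×10^12²) = 89.09 W/m².
OLR = S(1−α)/4 = 12.92 W/m²; the top layer radiates at T_e = 122.9 K.
In the N-layer model, layer k (counted from the surface) has T_k = (N+1−k)^(1/4)·T_e.
With k = 2: T_2 = (6+1−2)^¼·122.9 K = 183.7 K.

184 kelvin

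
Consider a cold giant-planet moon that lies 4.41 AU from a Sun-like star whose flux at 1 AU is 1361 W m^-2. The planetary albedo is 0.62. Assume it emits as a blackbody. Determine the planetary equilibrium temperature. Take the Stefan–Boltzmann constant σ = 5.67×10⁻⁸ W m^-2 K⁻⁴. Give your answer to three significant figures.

104 K

Irradiance scales as 1/d², so S = 1361 W m^-2 × (1/4.41)² = 69.98 W m^-2.
Absorbed flux (global mean): S(1−α)/4 = 69.98·0.38/4 = 6.648 W m^-2.
Balancing against σT⁴: T = (6.648/5.67×10⁻⁸)^(1/4) = 104.1 K.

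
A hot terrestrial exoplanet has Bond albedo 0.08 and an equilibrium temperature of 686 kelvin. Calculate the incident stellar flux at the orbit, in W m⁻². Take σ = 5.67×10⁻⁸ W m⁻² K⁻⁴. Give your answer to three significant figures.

From S(1−α)/4 = σT⁴: S = 4σT⁴/(1−α).
The emitted flux is σT⁴ = 12560 W m⁻².
So S = 4×12560/(1−0.08) = 54590 W m⁻².

54600 W m⁻²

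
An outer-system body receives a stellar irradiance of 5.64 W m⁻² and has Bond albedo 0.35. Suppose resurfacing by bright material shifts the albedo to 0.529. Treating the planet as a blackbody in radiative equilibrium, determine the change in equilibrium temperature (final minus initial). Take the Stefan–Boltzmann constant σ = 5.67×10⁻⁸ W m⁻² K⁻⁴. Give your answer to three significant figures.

-4.91 K

Initial: T₁ = [S(1−0.35)/(4σ)]^(1/4) = 63.41 K.
Final:   T₂ = [S(1−0.529)/(4σ)]^(1/4) = 58.50 K.
ΔT = T₂ − T₁ = -4.906 K.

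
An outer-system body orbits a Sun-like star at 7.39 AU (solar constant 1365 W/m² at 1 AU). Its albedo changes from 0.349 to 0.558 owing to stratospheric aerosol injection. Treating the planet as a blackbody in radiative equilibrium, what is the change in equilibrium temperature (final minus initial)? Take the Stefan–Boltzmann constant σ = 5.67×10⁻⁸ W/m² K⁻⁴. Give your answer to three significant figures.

Flux at the orbit: S = 1365/(7.39)² = 24.99 W/m².
Initial: T₁ = [S(1−0.349)/(4σ)]^(1/4) = 92.03 K.
After:  T₂ = [24.99·0.442/(4σ)]^(1/4) = 83.54 K.
ΔT = T₂ − T₁ = -8.491 K.

-8.49 K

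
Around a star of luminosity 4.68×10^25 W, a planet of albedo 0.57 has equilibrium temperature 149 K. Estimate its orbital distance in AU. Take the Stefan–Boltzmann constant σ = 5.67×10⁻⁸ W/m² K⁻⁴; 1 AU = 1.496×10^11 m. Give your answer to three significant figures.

Required flux: S = 4σT⁴/(1−α) = 260.0 W/m².
From L = 4πd²S, d = √(4.68×10^25/(4π·260.0)) = 1.197×10^11 m = 0.8001 AU.

0.800 AU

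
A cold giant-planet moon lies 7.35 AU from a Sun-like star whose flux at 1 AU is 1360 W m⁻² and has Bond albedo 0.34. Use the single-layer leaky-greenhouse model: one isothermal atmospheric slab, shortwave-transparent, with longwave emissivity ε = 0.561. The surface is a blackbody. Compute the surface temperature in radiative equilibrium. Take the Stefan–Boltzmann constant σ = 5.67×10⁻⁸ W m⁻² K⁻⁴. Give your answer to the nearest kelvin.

100 K

Irradiance scales as 1/d², so S = 1360 W m⁻² × (1/7.35)² = 25.17 W m⁻².
At the top of the atmosphere, σT_e⁴ = S(1−α)/4 = 4.154 W m⁻², giving T_e = 92.52 K.
For a single slab of emissivity ε, T_s⁴ = 2T_e⁴/(2−ε); thus T_s = 92.52·(1.39)^(1/4) = 100.5 K.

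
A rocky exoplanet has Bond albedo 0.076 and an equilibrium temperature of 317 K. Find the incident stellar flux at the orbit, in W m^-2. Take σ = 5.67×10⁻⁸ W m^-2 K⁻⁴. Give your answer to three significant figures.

Invert the energy balance for S: S = 4σT⁴/(1−α).
σT⁴ = 5.67×10⁻⁸·(317)⁴ = 572.6 W m^-2.
S = 4·572.6/0.924 = 2479 W m^-2.

2480 W m^-2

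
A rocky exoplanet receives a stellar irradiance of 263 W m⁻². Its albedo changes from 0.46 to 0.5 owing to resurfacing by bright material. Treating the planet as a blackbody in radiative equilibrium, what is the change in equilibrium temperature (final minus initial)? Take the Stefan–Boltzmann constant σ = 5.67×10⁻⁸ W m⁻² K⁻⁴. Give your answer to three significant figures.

With α = 0.46, T₁ = 158.2 K.
With α = 0.5, T₂ = 155.2 K.
Change: 155.2 − 158.2 = -3.015 K.

-3.01 K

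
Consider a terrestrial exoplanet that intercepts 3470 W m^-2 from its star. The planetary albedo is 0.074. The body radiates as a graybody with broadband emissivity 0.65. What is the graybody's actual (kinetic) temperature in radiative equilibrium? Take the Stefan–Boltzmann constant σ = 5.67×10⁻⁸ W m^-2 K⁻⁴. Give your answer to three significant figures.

Averaging over the sphere, the absorbed flux is S(1−α)/4 = 803.3 W m^-2.
Radiative balance εσT⁴ = 803.3 gives T = [803.3/(0.65·σ)]^(1/4) = 384.2 K.

384 kelvin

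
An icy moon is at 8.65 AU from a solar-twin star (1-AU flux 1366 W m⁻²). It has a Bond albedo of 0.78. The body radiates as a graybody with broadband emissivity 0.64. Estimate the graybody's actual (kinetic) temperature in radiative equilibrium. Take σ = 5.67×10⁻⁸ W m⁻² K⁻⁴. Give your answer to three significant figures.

By the inverse-square law, S = 1366/8.65² = 18.26 W m⁻².
Averaging over the sphere, the absorbed flux is S(1−α)/4 = 1.004 W m⁻².
Radiative balance εσT⁴ = 1.004 gives T = [1.004/(0.64·σ)]^(1/4) = 72.53 K.

72.5 kelvin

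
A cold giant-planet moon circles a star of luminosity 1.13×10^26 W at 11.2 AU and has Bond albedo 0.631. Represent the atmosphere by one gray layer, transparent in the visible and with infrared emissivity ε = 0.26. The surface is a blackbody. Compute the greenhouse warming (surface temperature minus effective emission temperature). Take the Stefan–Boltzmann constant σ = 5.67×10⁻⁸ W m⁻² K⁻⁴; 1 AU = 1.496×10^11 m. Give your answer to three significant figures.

d = 11.2 × 1.496×10^11 m = 1.676×10^12 m.
S = L/(4πd²) = 3.203 W m⁻².
At the top of the atmosphere, σT_e⁴ = S(1−α)/4 = 0.2955 W m⁻², giving T_e = 47.78 K.
Surface balance with a leaky layer gives σT_s⁴ = σT_e⁴·2/(2−ε), so T_s = T_e·[2/(2−0.26)]^(1/4) = 49.47 K.
Greenhouse warming: T_s − T_e = 1.693 K.

1.69 kelvin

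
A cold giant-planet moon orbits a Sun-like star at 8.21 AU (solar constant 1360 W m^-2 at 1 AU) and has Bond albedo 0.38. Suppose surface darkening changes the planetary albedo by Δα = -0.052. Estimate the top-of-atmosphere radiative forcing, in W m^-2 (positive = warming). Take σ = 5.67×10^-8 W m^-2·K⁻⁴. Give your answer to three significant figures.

By the inverse-square law, S = 1360/8.21² = 20.18 W m^-2.
The change in absorbed flux is Δ[S(1−α)/4] = −SΔα/4 = 0.2623 W m^-2.

0.262 W m^-2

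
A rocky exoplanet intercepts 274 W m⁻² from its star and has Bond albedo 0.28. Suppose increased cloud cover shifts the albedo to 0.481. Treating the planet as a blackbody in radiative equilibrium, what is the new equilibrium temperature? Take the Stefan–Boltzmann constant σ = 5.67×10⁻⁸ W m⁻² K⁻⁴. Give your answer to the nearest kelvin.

158 kelvin

New equilibrium: T₂ = [(1−0.481)·274.0/(4σ)]^(1/4) = 158.2 K.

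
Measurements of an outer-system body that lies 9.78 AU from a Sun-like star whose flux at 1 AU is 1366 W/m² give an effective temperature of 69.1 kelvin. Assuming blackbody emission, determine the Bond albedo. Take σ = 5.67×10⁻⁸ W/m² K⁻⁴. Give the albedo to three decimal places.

0.638

By the inverse-square law, S = 1366/9.78² = 14.28 W/m².
Rearranging the radiative balance, α = 1 − 4σT⁴/S.
4σT⁴ = 4·5.67×10⁻⁸·(69.1)⁴ = 5.171 W/m².
1−α = 5.171/14.28 = 0.3621, so α = 0.6379.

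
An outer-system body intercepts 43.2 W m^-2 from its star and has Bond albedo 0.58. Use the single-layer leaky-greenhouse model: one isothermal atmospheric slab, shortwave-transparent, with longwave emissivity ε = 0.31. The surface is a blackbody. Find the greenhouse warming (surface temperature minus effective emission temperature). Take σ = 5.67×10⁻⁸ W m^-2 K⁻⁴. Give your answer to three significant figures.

4.07 K

At the top of the atmosphere, σT_e⁴ = S(1−α)/4 = 4.536 W m^-2, giving T_e = 94.57 K.
The surface balance (absorbed SW + ε·downward IR = σT_s⁴) with T_a⁴ = T_s⁴/2 reduces to T_s = T_e·[2/(2−ε)]^¼ = 98.64 K.
The atmosphere warms the surface by 4.067 K.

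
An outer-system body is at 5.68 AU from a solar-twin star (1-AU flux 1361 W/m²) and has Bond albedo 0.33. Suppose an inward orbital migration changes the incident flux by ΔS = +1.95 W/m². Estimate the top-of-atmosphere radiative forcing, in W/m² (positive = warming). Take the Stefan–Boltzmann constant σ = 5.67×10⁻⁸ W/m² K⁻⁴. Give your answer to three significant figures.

Irradiance scales as 1/d², so S = 1361 W/m² × (1/5.68)² = 42.19 W/m².
Only a fraction (1−α) is absorbed and it's spread over 4πR², so ΔF = (1−α)ΔS/4 = 0.3266 W/m².

0.327 W/m²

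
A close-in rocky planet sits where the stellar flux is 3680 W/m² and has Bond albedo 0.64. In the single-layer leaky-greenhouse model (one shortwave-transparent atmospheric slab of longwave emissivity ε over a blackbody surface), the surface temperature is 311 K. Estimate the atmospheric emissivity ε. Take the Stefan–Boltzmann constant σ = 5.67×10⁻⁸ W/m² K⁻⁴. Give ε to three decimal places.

Effective temperature: T_e = [S(1−α)/(4σ)]^(1/4) = 276.5 K.
Inverting T_s⁴ = 2T_e⁴/(2−ε): (T_e/T_s)⁴ = 0.6244, so ε = 2(1 − 0.6244) = 0.7512.

0.751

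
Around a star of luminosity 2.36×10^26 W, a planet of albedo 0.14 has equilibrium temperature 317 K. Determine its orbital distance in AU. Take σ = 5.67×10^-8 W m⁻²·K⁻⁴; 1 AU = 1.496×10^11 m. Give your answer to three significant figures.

0.561 AU

Energy balance gives S = 4σT⁴/(1−α) = 2663 W m⁻².
From L = 4πd²S, d = √(2.36×10^26/(4π·2663)) = 8.398×10^10 m = 0.5613 AU.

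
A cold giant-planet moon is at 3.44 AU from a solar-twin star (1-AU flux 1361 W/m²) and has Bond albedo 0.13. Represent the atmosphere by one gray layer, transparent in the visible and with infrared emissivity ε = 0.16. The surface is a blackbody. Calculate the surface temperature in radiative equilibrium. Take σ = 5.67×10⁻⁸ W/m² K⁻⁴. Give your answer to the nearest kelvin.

148 K

By the inverse-square law, S = 1361/3.44² = 115.0 W/m².
At the top of the atmosphere, σT_e⁴ = S(1−α)/4 = 25.01 W/m², giving T_e = 144.9 K.
For a single slab of emissivity ε, T_s⁴ = 2T_e⁴/(2−ε); thus T_s = 144.9·(1.087)^(1/4) = 148.0 K.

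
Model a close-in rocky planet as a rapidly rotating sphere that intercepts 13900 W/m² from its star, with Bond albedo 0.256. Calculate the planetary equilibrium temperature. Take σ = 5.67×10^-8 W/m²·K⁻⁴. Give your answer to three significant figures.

462 kelvin

Averaging over the sphere, the absorbed flux is S(1−α)/4 = 2585 W/m².
In equilibrium σT⁴ equals this, so T = 462.1 K.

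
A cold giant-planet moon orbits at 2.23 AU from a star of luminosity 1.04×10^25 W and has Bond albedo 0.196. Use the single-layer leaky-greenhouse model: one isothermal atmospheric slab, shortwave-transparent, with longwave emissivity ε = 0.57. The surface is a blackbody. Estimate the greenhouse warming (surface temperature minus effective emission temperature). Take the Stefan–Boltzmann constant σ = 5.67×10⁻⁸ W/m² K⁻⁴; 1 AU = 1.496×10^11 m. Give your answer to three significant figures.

Orbital distance: d = 2.23 AU = 3.336×10^11 m.
Flux at the orbit: S = L/(4πd²) = 1.04×10^25/(4π·(3.34×10^11)²) = 7.436 W/m².
At the top of the atmosphere, σT_e⁴ = S(1−α)/4 = 1.495 W/m², giving T_e = 71.65 K.
Surface balance with a leaky layer gives σT_s⁴ = σT_e⁴·2/(2−ε), so T_s = T_e·[2/(2−0.57)]^(1/4) = 77.92 K.
The atmosphere warms the surface by 6.269 K.

6.27 K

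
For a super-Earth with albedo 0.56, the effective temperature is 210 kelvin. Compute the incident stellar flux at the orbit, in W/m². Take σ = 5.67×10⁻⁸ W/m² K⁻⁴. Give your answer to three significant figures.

From S(1−α)/4 = σT⁴: S = 4σT⁴/(1−α).
σT⁴ = 5.67×10⁻⁸·(210)⁴ = 110.3 W/m².
S = 4·110.3/0.44 = 1002 W/m².

1000 W/m²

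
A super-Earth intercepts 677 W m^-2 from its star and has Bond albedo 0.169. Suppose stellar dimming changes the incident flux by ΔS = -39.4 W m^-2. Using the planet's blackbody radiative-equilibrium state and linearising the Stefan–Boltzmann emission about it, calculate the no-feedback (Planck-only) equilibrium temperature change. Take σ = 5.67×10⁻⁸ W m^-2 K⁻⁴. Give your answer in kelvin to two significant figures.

Unperturbed T_e = [677.0·(1−0.169)/(4σ)]^¼ = 223.2 K.
Only a fraction (1−α) is absorbed and it's spread over 4πR², so ΔF = (1−α)ΔS/4 = -8.185 W m^-2.
The Planck feedback parameter is 4σT_e³ = 2.521 W m^-2/K.
Hence the no-feedback warming is ΔF/(4σT_e³) = -3.25 K.

-3.2 K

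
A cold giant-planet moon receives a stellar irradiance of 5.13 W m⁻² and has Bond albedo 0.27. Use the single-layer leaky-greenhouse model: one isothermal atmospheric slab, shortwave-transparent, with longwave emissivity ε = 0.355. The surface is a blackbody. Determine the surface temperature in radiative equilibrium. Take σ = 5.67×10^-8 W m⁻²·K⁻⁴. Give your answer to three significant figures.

Effective emission temperature (TOA balance): σT_e⁴ = S(1−α)/4 = 0.9362 W m⁻² → T_e = 63.75 K.
Surface balance with a leaky layer gives σT_s⁴ = σT_e⁴·2/(2−ε), so T_s = T_e·[2/(2−0.355)]^(1/4) = 66.94 K.

66.9 kelvin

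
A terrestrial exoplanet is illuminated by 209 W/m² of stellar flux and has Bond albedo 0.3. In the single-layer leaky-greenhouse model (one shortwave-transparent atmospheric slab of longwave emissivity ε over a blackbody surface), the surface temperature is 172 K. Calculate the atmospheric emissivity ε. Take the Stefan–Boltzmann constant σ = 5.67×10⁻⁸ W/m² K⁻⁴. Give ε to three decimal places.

First, T_e = [209.0·(1−0.3)/(4σ)]^(1/4) = 159.4 K.
Inverting T_s⁴ = 2T_e⁴/(2−ε): (T_e/T_s)⁴ = 0.7370, so ε = 2(1 − 0.7370) = 0.5259.

0.526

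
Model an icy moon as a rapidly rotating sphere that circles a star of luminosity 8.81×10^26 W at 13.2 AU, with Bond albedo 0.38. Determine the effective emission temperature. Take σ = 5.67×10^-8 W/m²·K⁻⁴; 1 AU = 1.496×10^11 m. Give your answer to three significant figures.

Orbital distance: d = 13.2 AU = 1.975×10^12 m.
Flux at the orbit: S = L/(4πd²) = 8.81×10^26/(4π·(1.97×10^12)²) = 17.98 W/m².
The planet absorbs (1−α)S over its disc πR² and re-emits over 4πR², so the mean absorbed flux is (1−0.38)·17.98/4 = 2.787 W/m².
In equilibrium σT⁴ equals this, so T = 83.73 K.

83.7 kelvin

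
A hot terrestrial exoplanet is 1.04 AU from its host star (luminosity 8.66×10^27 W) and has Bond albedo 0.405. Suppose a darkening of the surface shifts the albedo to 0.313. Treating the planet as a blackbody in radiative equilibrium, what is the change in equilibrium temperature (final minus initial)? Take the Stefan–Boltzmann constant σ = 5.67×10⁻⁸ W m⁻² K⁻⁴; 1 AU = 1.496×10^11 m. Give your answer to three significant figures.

19.1 K

Orbital distance: d = 1.04 AU = 1.556×10^11 m.
Spreading L over a sphere of radius d: S = 8.66×10^27/(4π·1.56×10^11²) = 28470 W m⁻².
With α = 0.405, T₁ = 522.8 K.
After:  T₂ = [28470·0.687/(4σ)]^(1/4) = 541.9 K.
Change: 541.9 − 522.8 = 19.13 K.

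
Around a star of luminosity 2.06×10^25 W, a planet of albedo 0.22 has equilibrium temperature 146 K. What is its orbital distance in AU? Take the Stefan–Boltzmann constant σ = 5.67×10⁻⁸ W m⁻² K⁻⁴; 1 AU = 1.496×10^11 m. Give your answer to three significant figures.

The flux needed for this T is 4σT⁴/(1−0.22) = 132.1 W m⁻².
Then d = [L/(4πS)]^(1/2) = 1.114×10^11 m, i.e. 0.7446 AU.

0.745 AU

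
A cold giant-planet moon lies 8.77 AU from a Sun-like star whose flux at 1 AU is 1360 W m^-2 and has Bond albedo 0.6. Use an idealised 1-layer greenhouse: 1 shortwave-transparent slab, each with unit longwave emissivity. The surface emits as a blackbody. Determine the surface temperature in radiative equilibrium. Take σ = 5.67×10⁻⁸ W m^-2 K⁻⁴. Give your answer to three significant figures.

Flux at the orbit: S = 1360/(8.77)² = 17.68 W m^-2.
OLR = S(1−α)/4 = 1.768 W m^-2; the top layer radiates at T_e = 74.73 K.
With N = 1 opaque layers, T_s = (N+1)^(1/4)·T_e = 2^(1/4)·74.73 = 88.87 K.

88.9 K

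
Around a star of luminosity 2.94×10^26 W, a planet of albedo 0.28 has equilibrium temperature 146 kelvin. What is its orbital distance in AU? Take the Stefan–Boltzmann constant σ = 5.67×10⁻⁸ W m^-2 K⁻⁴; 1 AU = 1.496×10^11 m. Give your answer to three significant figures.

2.70 AU

Required flux: S = 4σT⁴/(1−α) = 143.1 W m^-2.
S = L/(4πd²) → d = √(L/4πS) = √(2.94×10^26/(4π·143.1)) = 4.043×10^11 m = 2.703 AU.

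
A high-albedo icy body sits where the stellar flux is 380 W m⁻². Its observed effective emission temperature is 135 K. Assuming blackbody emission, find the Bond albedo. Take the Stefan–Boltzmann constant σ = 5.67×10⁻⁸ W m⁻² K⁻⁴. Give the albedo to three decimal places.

0.802

From σT⁴ = S(1−α)/4 we invert for α: 1−α = 4σT⁴/S.
σT⁴ = 18.83 W m⁻², so 4σT⁴ = 75.33 W m⁻².
1−α = 75.33/380.0 = 0.1982, so α = 0.8018.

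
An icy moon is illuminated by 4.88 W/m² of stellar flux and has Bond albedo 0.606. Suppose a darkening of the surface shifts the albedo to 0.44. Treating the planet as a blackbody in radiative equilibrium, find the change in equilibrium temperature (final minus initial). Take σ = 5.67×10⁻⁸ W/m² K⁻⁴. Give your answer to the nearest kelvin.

5 K

Initial: T₁ = [S(1−0.606)/(4σ)]^(1/4) = 53.96 K.
After:  T₂ = [4.880·0.56/(4σ)]^(1/4) = 58.92 K.
ΔT = T₂ − T₁ = 4.958 K.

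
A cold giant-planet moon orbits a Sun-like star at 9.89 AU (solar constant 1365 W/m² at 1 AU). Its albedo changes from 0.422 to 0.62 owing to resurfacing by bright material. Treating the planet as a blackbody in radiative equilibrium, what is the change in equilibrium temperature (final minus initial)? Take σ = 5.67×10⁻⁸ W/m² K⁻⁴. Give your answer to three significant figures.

-7.69 K

Flux at the orbit: S = 1365/(9.89)² = 13.96 W/m².
With α = 0.422, T₁ = 77.22 K.
Final:   T₂ = [S(1−0.62)/(4σ)]^(1/4) = 69.54 K.
ΔT = T₂ − T₁ = -7.687 K.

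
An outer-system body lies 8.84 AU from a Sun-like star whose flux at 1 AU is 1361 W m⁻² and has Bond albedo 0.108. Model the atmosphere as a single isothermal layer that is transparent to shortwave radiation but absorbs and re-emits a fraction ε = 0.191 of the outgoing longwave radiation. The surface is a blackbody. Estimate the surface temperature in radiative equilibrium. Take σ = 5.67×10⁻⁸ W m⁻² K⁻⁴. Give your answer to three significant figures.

Irradiance scales as 1/d², so S = 1361 W m⁻² × (1/8.84)² = 17.42 W m⁻².
At the top of the atmosphere, σT_e⁴ = S(1−α)/4 = 3.884 W m⁻², giving T_e = 90.97 K.
For a single slab of emissivity ε, T_s⁴ = 2T_e⁴/(2−ε); thus T_s = 90.97·(1.106)^(1/4) = 93.29 K.

93.3 kelvin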